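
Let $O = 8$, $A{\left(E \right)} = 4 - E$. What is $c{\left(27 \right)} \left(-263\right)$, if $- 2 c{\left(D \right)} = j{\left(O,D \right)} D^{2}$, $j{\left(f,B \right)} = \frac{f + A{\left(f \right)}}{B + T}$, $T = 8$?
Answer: $\frac{383454}{35} \approx 10956.0$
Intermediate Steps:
$j{\left(f,B \right)} = \frac{4}{8 + B}$ ($j{\left(f,B \right)} = \frac{f - \left(-4 + f\right)}{B + 8} = \frac{4}{8 + B}$)
$c{\left(D \right)} = - \frac{2 D^{2}}{8 + D}$ ($c{\left(D \right)} = - \frac{\frac{4}{8 + D} D^{2}}{2} = - \frac{4 D^{2} \frac{1}{8 + D}}{2} = - \frac{2 D^{2}}{8 + D}$)
$c{\left(27 \right)} \left(-263\right) = - \frac{2 \cdot 27^{2}}{8 + 27} \left(-263\right) = \left(-2\right) 729 \cdot \frac{1}{35} \left(-263\right) = \left(- \frac{1458}{35}\right) \left(-263\right) = \frac{383454}{35}$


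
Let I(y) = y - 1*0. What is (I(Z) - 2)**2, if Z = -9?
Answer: 121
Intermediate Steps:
I(y) = y (I(y) = y + 0 = y)
(I(Z) - 2)**2 = (-9 - 2)**2 = (-11)**2 = 121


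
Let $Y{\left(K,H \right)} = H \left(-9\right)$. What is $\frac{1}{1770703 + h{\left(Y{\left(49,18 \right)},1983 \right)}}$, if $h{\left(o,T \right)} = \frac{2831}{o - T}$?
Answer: $\frac{2145}{3798155104} \approx 5.6475 \cdot 10^{-7}$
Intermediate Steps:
$Y{\left(K,H \right)} = - 9 H$
$\frac{1}{1770703 + h{\left(Y{\left(49,18 \right)},1983 \right)}} = \frac{1}{1770703 + \frac{2831}{\left(-9\right) 18 - 1983}} = \frac{1}{1770703 + \frac{2831}{-162 - 1983}} = \frac{1}{1770703 + \frac{2831}{-2145}} = \frac{1}{1770703 + 2831 \left(- \frac{1}{2145}\right)} = \frac{1}{1770703 - \frac{2831}{2145}} = \frac{1}{\frac{3798155104}{2145}} = \frac{2145}{3798155104}$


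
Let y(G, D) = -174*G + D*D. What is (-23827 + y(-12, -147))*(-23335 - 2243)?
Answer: 3325140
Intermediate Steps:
y(G, D) = D² - 174*G (y(G, D) = -174*G + D² = D² - 174*G)
(-23827 + y(-12, -147))*(-23335 - 2243) = (-23827 + ((-147)² - 174*(-12)))*(-23335 - 2243) = (-23827 + (21609 + 2088))*(-25578) = (-23827 + 23697)*(-25578) = -130*(-25578) = 3325140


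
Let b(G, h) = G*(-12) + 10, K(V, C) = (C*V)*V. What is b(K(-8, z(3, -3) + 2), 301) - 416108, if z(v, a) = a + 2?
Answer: -416866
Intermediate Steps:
z(v, a) = 2 + a
K(V, C) = C*V**2
b(G, h) = 10 - 12*G (b(G, h) = -12*G + 10 = 10 - 12*G)
b(K(-8, z(3, -3) + 2), 301) - 416108 = (10 - 12*((2 - 3) + 2)*(-8)**2) - 416108 = (10 - 12*(-1 + 2)*64) - 416108 = (10 - 12*64) - 416108 = (10 - 768) - 416108 = -758 - 416108 = -416866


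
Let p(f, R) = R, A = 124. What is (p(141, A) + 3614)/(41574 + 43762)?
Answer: 1869/42668 ≈ 0.043803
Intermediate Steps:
(p(141, A) + 3614)/(41574 + 43762) = (124 + 3614)/(41574 + 43762) = 3738/85336 = 3738*(1/85336) = 1869/42668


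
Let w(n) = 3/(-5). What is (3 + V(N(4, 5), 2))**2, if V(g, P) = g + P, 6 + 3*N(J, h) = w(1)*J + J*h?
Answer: 17689/225 ≈ 78.618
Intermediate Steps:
w(n) = -3/5 (w(n) = 3*(-1/5) = -3/5)
N(J, h) = -2 - J/5 + J*h/3 (N(J, h) = -2 + (-3*J/5 + J*h)/3 = -2 + (-J/5 + J*h/3) = -2 - J/5 + J*h/3)
V(g, P) = P + g
(3 + V(N(4, 5), 2))**2 = (3 + (2 + (-2 - 1/5*4 + (1/3)*4*5)))**2 = (3 + (2 + (-2 - 4/5 + 20/3)))**2 = (3 + (2 + 58/15))**2 = (3 + 88/15)**2 = (133/15)**2 = 17689/225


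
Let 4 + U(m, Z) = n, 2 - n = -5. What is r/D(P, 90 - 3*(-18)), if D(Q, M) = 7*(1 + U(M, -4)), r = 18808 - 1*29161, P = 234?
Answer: -1479/4 ≈ -369.75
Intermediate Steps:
n = 7 (n = 2 - 1*(-5) = 2 + 5 = 7)
U(m, Z) = 3 (U(m, Z) = -4 + 7 = 3)
r = -10353 (r = 18808 - 29161 = -10353)
D(Q, M) = 28 (D(Q, M) = 7*(1 + 3) = 7*4 = 28)
r/D(P, 90 - 3*(-18)) = -10353/28 = -10353*1/28 = -1479/4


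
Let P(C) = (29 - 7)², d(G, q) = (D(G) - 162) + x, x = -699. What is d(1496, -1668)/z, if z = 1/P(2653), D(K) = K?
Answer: 307340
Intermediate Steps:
d(G, q) = -861 + G (d(G, q) = (G - 162) - 699 = (-162 + G) - 699 = -861 + G)
P(C) = 484 (P(C) = 22² = 484)
z = 1/484 ≈ 0.0020661
d(1496, -1668)/z = (-861 + 1496)/(1/484) = 635*484 = 307340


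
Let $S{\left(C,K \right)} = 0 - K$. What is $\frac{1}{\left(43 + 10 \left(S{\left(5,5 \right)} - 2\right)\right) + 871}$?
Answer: $\frac{1}{844} \approx 0.0011848$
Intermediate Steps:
$S{\left(C,K \right)} = - K$
$\frac{1}{\left(43 + 10 \left(S{\left(5,5 \right)} - 2\right)\right) + 871} = \frac{1}{\left(43 + 10 \left(\left(-1\right) 5 - 2\right)\right) + 871} = \frac{1}{\left(43 + 10 \left(-5 - 2\right)\right) + 871} = \frac{1}{\left(43 + 10 \left(-7\right)\right) + 871} = \frac{1}{\left(43 - 70\right) + 871} = \frac{1}{-27 + 871} = \frac{1}{844}$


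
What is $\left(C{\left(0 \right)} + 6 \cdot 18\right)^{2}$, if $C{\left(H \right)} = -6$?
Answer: $10404$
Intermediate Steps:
$\left(C{\left(0 \right)} + 6 \cdot 18\right)^{2} = \left(-6 + 6 \cdot 18\right)^{2} = \left(-6 + 108\right)^{2} = 102^{2} = 10404$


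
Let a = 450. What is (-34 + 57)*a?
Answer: 10350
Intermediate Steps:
(-34 + 57)*a = (-34 + 57)*450 = 23*450 = 10350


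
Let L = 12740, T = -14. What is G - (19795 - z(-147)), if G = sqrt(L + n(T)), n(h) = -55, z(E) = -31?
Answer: -19826 + sqrt(12685) ≈ -19713.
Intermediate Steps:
G = sqrt(12685) (G = sqrt(12740 - 55) = sqrt(12685) ≈ 112.63)
G - (19795 - z(-147)) = sqrt(12685) - (19795 - 1*(-31)) = sqrt(12685) - (19795 + 31) = sqrt(12685) - 1*19826 = sqrt(12685) - 19826 = -19826 + sqrt(12685)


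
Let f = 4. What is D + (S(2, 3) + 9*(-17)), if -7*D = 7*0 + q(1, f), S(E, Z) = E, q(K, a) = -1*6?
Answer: -1051/7 ≈ -150.14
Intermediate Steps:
q(K, a) = -6
D = 6/7 (D = -(7*0 - 6)/7 = -(0 - 6)/7 = -⅐*(-6) = 6/7 ≈ 0.85714)
D + (S(2, 3) + 9*(-17)) = 6/7 + (2 + 9*(-17)) = 6/7 + (2 - 153) = 6/7 - 151 = -1051/7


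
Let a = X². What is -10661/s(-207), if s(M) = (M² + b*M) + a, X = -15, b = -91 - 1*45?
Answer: -10661/71226 ≈ -0.14968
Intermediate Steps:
b = -136 (b = -91 - 45 = -136)
a = 225 (a = (-15)² = 225)
s(M) = 225 + M² - 136*M (s(M) = (M² - 136*M) + 225 = 225 + M² - 136*M)
-10661/s(-207) = -10661/(225 + (-207)² - 136*(-207)) = -10661/(225 + 42849 + 28152) = -10661/71226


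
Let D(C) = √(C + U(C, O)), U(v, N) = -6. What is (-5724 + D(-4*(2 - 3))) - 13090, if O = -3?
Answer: -18814 + I*√2 ≈ -18814.0 + 1.4142*I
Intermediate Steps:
D(C) = √(-6 + C) (D(C) = √(C - 6) = √(-6 + C))
(-5724 + D(-4*(2 - 3))) - 13090 = (-5724 + √(-6 - 4*(2 - 3))) - 13090 = (-5724 + √(-6 - 4*(-1))) - 13090 = (-5724 + √(-6 + 4)) - 13090 = (-5724 + √(-2)) - 13090 = (-5724 + I*√2) - 13090 = -18814 + I*√2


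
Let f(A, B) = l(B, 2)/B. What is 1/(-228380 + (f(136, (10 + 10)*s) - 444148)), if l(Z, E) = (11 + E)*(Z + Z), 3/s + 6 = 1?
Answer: -1/672502 ≈ -1.4870e-6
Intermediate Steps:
s = -⅗ (s = 3/(-6 + 1) = 3/(-5) = 3*(-⅕) = -⅗ ≈ -0.60000)
l(Z, E) = 2*Z*(11 + E) (l(Z, E) = (11 + E)*(2*Z) = 2*Z*(11 + E))
f(A, B) = 26 (f(A, B) = (2*B*(11 + 2))/B = (2*B*13)/B = (26*B)/B = 26)
1/(-228380 + (f(136, (10 + 10)*s) - 444148)) = 1/(-228380 + (26 - 444148)) = 1/(-228380 - 444122) = 1/(-672502) = -1/672502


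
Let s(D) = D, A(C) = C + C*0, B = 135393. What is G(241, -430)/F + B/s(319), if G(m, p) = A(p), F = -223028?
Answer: 15098283587/35572966 ≈ 424.43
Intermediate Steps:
A(C) = C (A(C) = C + 0 = C)
G(m, p) = p
G(241, -430)/F + B/s(319) = -430/(-223028) + 135393/319 = -430*(-1/223028) + 135393*(1/319) = 215/111514 + 135393/319 = 15098283587/35572966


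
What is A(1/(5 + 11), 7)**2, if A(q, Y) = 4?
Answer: 16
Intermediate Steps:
A(1/(5 + 11), 7)**2 = 4**2 = 16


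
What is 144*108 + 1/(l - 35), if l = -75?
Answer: 1710719/110 ≈ 15552.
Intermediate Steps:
144*108 + 1/(l - 35) = 144*108 + 1/(-75 - 35) = 15552 + 1/(-110) = 15552 - 1/110 = 1710719/110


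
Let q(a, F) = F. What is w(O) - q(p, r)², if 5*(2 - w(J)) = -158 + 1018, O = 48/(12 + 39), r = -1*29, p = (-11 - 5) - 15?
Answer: -1011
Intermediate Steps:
p = -31 (p = -16 - 15 = -31)
r = -29
O = 16/17 (O = 48/51 = (1/51)*48 = 16/17 ≈ 0.94118)
w(J) = -170 (w(J) = 2 - (-158 + 1018)/5 = 2 - ⅕*860 = 2 - 172 = -170)
w(O) - q(p, r)² = -170 - 1*(-29)² = -170 - 1*841 = -170 - 841 = -1011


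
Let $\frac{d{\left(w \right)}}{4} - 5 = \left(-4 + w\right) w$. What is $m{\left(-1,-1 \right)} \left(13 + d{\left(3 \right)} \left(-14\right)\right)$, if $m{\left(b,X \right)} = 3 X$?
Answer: $297$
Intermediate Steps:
$d{\left(w \right)} = 20 + 4 w \left(-4 + w\right)$ ($d{\left(w \right)} = 20 + 4 \left(-4 + w\right) w = 20 + 4 w \left(-4 + w\right)$)
$m{\left(-1,-1 \right)} \left(13 + d{\left(3 \right)} \left(-14\right)\right) = 3 \left(-1\right) \left(13 + \left(20 - 48 + 4 \cdot 3^{2}\right) \left(-14\right)\right) = - 3 \left(13 + \left(20 - 48 + 4 \cdot 9\right) \left(-14\right)\right) = - 3 \left(13 + \left(20 - 48 + 36\right) \left(-14\right)\right) = - 3 \left(13 + 8 \left(-14\right)\right) = - 3 \left(13 - 112\right) = \left(-3\right) \left(-99\right) = 297$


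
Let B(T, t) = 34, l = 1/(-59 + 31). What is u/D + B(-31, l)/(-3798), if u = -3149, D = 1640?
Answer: -6007831/3114360 ≈ -1.9291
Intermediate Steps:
l = -1/28 (l = 1/(-28) = -1/28 ≈ -0.035714)
u/D + B(-31, l)/(-3798) = -3149/1640 + 34/(-3798) = -3149*1/1640 + 34*(-1/3798) = -3149/1640 - 17/1899 = -6007831/3114360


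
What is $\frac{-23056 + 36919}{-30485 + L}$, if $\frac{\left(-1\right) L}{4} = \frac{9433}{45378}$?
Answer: $- \frac{314537607}{691693031} \approx -0.45474$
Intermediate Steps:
$L = - \frac{18866}{22689}$ ($L = - 4 \cdot \frac{9433}{45378} = - 4 \cdot 9433 \cdot \frac{1}{45378} = \left(-4\right) \frac{9433}{45378} = - \frac{18866}{22689} \approx -0.8315$)
$\frac{-23056 + 36919}{-30485 + L} = \frac{-23056 + 36919}{-30485 - \frac{18866}{22689}} = \frac{13863}{- \frac{691693031}{22689}} = 13863 \left(- \frac{22689}{691693031}\right) = - \frac{314537607}{691693031}$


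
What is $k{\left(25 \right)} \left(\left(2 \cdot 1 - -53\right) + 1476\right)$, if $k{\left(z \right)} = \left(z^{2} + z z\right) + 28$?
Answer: $1956618$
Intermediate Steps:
$k{\left(z \right)} = 28 + 2 z^{2}$ ($k{\left(z \right)} = \left(z^{2} + z^{2}\right) + 28 = 2 z^{2} + 28 = 28 + 2 z^{2}$)
$k{\left(25 \right)} \left(\left(2 \cdot 1 - -53\right) + 1476\right) = \left(28 + 2 \cdot 25^{2}\right) \left(\left(2 \cdot 1 - -53\right) + 1476\right) = \left(28 + 2 \cdot 625\right) \left(\left(2 + 53\right) + 1476\right) = \left(28 + 1250\right) \left(55 + 1476\right) = 1278 \cdot 1531 = 1956618$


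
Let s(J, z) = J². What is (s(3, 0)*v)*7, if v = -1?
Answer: -63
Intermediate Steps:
(s(3, 0)*v)*7 = (3²*(-1))*7 = (9*(-1))*7 = -9*7 = -63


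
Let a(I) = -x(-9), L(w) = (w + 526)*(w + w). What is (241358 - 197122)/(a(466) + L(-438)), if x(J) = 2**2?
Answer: -11059/19273 ≈ -0.57381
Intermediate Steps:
x(J) = 4
L(w) = 2*w*(526 + w) (L(w) = (526 + w)*(2*w) = 2*w*(526 + w))
a(I) = -4 (a(I) = -1*4 = -4)
(241358 - 197122)/(a(466) + L(-438)) = (241358 - 197122)/(-4 + 2*(-438)*(526 - 438)) = 44236/(-4 + 2*(-438)*88) = 44236/(-4 - 77088) = 44236/(-77092) = 44236*(-1/77092) = -11059/19273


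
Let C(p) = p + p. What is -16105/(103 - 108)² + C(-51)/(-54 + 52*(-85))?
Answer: -7205122/11185 ≈ -644.18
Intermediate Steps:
C(p) = 2*p
-16105/(103 - 108)² + C(-51)/(-54 + 52*(-85)) = -16105/(103 - 108)² + (2*(-51))/(-54 + 52*(-85)) = -16105/((-5)²) - 102/(-54 - 4420) = -16105/25 - 102/(-4474) = -16105*1/25 - 102*(-1/4474) = -3221/5 + 51/2237 = -7205122/11185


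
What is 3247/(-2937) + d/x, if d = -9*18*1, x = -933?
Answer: -851219/913407 ≈ -0.93192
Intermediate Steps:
d = -162 (d = -162*1 = -162)
3247/(-2937) + d/x = 3247/(-2937) - 162/(-933) = 3247*(-1/2937) - 162*(-1/933) = -3247/2937 + 54/311 = -851219/913407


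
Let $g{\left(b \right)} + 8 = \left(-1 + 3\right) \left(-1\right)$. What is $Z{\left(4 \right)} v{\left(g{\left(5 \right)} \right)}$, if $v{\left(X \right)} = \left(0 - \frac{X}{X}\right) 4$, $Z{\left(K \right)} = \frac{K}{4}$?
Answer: $-4$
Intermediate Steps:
$g{\left(b \right)} = -10$ ($g{\left(b \right)} = -8 + \left(-1 + 3\right) \left(-1\right) = -8 + 2 \left(-1\right) = -8 - 2 = -10$)
$Z{\left(K \right)} = \frac{K}{4}$ ($Z{\left(K \right)} = K \frac{1}{4} = \frac{K}{4}$)
$v{\left(X \right)} = -4$ ($v{\left(X \right)} = \left(0 - 1\right) 4 = \left(-1\right) 4 = -4$)
$Z{\left(4 \right)} v{\left(g{\left(5 \right)} \right)} = \frac{1}{4} \cdot 4 \left(-4\right) = 1 \left(-4\right) = -4$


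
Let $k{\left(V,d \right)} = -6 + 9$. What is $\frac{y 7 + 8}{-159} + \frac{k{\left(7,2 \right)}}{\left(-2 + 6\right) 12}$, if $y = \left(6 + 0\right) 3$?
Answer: $- \frac{1985}{2544} \approx -0.78027$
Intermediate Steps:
$k{\left(V,d \right)} = 3$
$y = 18$ ($y = 6 \cdot 3 = 18$)
$\frac{y 7 + 8}{-159} + \frac{k{\left(7,2 \right)}}{\left(-2 + 6\right) 12} = \frac{18 \cdot 7 + 8}{-159} + \frac{3}{\left(-2 + 6\right) 12} = \left(126 + 8\right) \left(- \frac{1}{159}\right) + \frac{3}{4 \cdot 12} = 134 \left(- \frac{1}{159}\right) + \frac{3}{48} = - \frac{134}{159} + 3 \cdot \frac{1}{48} = - \frac{134}{159} + \frac{1}{16} = - \frac{1985}{2544}$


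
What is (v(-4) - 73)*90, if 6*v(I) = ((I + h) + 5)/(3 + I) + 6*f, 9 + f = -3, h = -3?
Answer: -7620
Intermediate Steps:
f = -12 (f = -9 - 3 = -12)
v(I) = -12 + (2 + I)/(6*(3 + I)) (v(I) = (((I - 3) + 5)/(3 + I) + 6*(-12))/6 = (((-3 + I) + 5)/(3 + I) - 72)/6 = ((2 + I)/(3 + I) - 72)/6 = (-72 + (2 + I)/(3 + I))/6 = -12 + (2 + I)/(6*(3 + I)))
(v(-4) - 73)*90 = ((-214 - 71*(-4))/(6*(3 - 4)) - 73)*90 = ((1/6)*(-214 + 284)/(-1) - 73)*90 = ((1/6)*(-1)*70 - 73)*90 = (-35/3 - 73)*90 = -254/3*90 = -7620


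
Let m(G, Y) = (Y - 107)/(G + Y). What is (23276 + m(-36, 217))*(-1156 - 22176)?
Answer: -98299255912/181 ≈ -5.4309e+8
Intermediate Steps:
m(G, Y) = (-107 + Y)/(G + Y)
(23276 + m(-36, 217))*(-1156 - 22176) = (23276 + (-107 + 217)/(-36 + 217))*(-1156 - 22176) = (23276 + 110/181)*(-23332) = (4213066/181)*(-23332) = -98299255912/181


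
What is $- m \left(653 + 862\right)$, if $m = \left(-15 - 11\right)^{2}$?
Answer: $-1024140$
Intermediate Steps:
$m = 676$ ($m = \left(-26\right)^{2} = 676$)
$- m \left(653 + 862\right) = - 676 \left(653 + 862\right) = - 676 \cdot 1515 = \left(-1\right) 1024140 = -1024140$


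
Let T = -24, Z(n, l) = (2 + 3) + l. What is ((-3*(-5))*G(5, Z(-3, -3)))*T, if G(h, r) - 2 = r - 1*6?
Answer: 720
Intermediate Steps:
Z(n, l) = 5 + l
G(h, r) = -4 + r (G(h, r) = 2 + (r - 1*6) = 2 + (r - 6) = 2 + (-6 + r) = -4 + r)
((-3*(-5))*G(5, Z(-3, -3)))*T = ((-3*(-5))*(-4 + (5 - 3)))*(-24) = (15*(-4 + 2))*(-24) = (15*(-2))*(-24) = -30*(-24) = 720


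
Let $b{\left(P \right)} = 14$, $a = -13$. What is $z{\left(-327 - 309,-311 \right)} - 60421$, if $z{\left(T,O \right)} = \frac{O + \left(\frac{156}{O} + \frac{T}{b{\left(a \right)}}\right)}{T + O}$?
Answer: $- \frac{124564304562}{2061619} \approx -60421.0$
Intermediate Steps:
$z{\left(T,O \right)} = \frac{O + \frac{156}{O} + \frac{T}{14}}{O + T}$ ($z{\left(T,O \right)} = \frac{O + \left(\frac{156}{O} + \frac{T}{14}\right)}{T + O} = \frac{O + \left(\frac{156}{O} + T \frac{1}{14}\right)}{O + T} = \frac{O + \left(\frac{156}{O} + \frac{T}{14}\right)}{O + T} = \frac{O + \frac{156}{O} + \frac{T}{14}}{O + T}$)
$z{\left(-327 - 309,-311 \right)} - 60421 = \frac{156 + \left(-311\right)^{2} + \frac{1}{14} \left(-311\right) \left(-327 - 309\right)}{\left(-311\right) \left(-311 - 636\right)} - 60421 = - \frac{156 + 96721 + \frac{1}{14} \left(-311\right) \left(-327 - 309\right)}{311 \left(-311 - 636\right)} - 60421 = - \frac{156 + 96721 + \frac{1}{14} \left(-311\right) \left(-636\right)}{311 \left(-311 - 636\right)} - 60421 = - \frac{156 + 96721 + \frac{98898}{7}}{311 \left(-947\right)} - 60421 = \left(- \frac{1}{311}\right) \left(- \frac{1}{947}\right) \frac{777037}{7} - 60421 = \frac{777037}{2061619} - 60421 = - \frac{124564304562}{2061619}$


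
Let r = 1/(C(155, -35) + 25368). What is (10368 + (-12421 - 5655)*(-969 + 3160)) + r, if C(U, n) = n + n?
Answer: -1001652756103/25298 ≈ -3.9594e+7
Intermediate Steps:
C(U, n) = 2*n
r = 1/25298 (r = 1/(2*(-35) + 25368) = 1/(-70 + 25368) = 1/25298 ≈ 3.9529e-5)
(10368 + (-12421 - 5655)*(-969 + 3160)) + r = (10368 + (-12421 - 5655)*(-969 + 3160)) + 1/25298 = (10368 - 18076*2191) + 1/25298 = (10368 - 39604516) + 1/25298 = -39594148 + 1/25298 = -1001652756103/25298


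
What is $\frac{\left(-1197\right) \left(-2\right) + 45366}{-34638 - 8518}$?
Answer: $- \frac{11940}{10789} \approx -1.1067$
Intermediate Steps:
$\frac{\left(-1197\right) \left(-2\right) + 45366}{-34638 - 8518} = \frac{2394 + 45366}{-43156} = 47760 \left(- \frac{1}{43156}\right) = - \frac{11940}{10789}$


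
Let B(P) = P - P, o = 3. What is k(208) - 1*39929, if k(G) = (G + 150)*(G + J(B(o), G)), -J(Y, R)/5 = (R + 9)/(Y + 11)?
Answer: -8545/11 ≈ -776.82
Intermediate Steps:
B(P) = 0
J(Y, R) = -5*(9 + R)/(11 + Y) (J(Y, R) = -5*(R + 9)/(Y + 11) = -5*(9 + R)/(11 + Y))
k(G) = (150 + G)*(-45/11 + 6*G/11) (k(G) = (G + 150)*(G + 5*(-9 - G)/(11 + 0)) = (150 + G)*(G + 5*(-9 - G)/11) = (150 + G)*(G + 5*(1/11)*(-9 - G)) = (150 + G)*(G + (-45/11 - 5*G/11)) = (150 + G)*(-45/11 + 6*G/11))
k(208) - 1*39929 = (-6750/11 + (6/11)*208² + (855/11)*208) - 1*39929 = (-6750/11 + (6/11)*43264 + 177840/11) - 39929 = (-6750/11 + 259584/11 + 177840/11) - 39929 = 430674/11 - 39929 = -8545/11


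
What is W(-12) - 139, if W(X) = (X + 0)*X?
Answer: 5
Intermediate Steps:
W(X) = X² (W(X) = X*X = X²)
W(-12) - 139 = (-12)² - 139 = 144 - 139 = 5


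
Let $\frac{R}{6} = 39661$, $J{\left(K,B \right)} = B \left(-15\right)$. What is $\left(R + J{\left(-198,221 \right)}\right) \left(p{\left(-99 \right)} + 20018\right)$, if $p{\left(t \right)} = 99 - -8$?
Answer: $4722351375$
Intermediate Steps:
$J{\left(K,B \right)} = - 15 B$
$R = 237966$ ($R = 6 \cdot 39661 = 237966$)
$p{\left(t \right)} = 107$ ($p{\left(t \right)} = 99 + 8 = 107$)
$\left(R + J{\left(-198,221 \right)}\right) \left(p{\left(-99 \right)} + 20018\right) = \left(237966 - 3315\right) \left(107 + 20018\right) = \left(237966 - 3315\right) 20125 = 234651 \cdot 20125 = 4722351375$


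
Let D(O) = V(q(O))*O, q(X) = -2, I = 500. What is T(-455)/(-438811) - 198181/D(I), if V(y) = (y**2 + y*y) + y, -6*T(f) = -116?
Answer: -86964060791/1316433000 ≈ -66.060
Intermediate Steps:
T(f) = 58/3 (T(f) = -1/6*(-116) = 58/3)
V(y) = y + 2*y**2 (V(y) = (y**2 + y**2) + y = 2*y**2 + y = y + 2*y**2)
D(O) = 6*O (D(O) = (-2*(1 + 2*(-2)))*O = (-2*(1 - 4))*O = (-2*(-3))*O = 6*O)
T(-455)/(-438811) - 198181/D(I) = (58/3)/(-438811) - 198181/(6*500) = (58/3)*(-1/438811) - 198181/3000 = -58/1316433 - 198181*1/3000 = -58/1316433 - 198181/3000 = -86964060791/1316433000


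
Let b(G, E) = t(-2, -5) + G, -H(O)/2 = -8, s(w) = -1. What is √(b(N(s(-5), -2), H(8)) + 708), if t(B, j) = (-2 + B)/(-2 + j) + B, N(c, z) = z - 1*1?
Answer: 5*√1379/7 ≈ 26.525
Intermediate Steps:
H(O) = 16 (H(O) = -2*(-8) = 16)
N(c, z) = -1 + z (N(c, z) = z - 1 = -1 + z)
t(B, j) = B + (-2 + B)/(-2 + j) (t(B, j) = (-2 + B)/(-2 + j) + B = B + (-2 + B)/(-2 + j))
b(G, E) = -10/7 + G (b(G, E) = (-2 - 1*(-2) - 2*(-5))/(-2 - 5) + G = (-2 + 2 + 10)/(-7) + G = -⅐*10 + G = -10/7 + G)
√(b(N(s(-5), -2), H(8)) + 708) = √((-10/7 + (-1 - 2)) + 708) = √((-10/7 - 3) + 708) = √(-31/7 + 708) = √(4925/7) = 5*√1379/7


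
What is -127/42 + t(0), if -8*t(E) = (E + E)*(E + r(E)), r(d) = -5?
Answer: -127/42 ≈ -3.0238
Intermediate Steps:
t(E) = -E*(-5 + E)/4 (t(E) = -(E + E)*(E - 5)/8 = -2*E*(-5 + E)/8 = -E*(-5 + E)/4)
-127/42 + t(0) = -127/42 + (1/4)*0*(5 - 1*0) = -127/42 + (1/4)*0*(5 + 0) = -1*127/42 + (1/4)*0*5 = -127/42 + 0 = -127/42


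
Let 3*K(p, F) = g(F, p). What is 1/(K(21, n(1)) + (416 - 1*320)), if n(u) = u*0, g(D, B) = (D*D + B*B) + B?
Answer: 1/250 ≈ 0.0040000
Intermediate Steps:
g(D, B) = B + B² + D² (g(D, B) = (D² + B²) + B = (B² + D²) + B = B + B² + D²)
n(u) = 0
K(p, F) = p/3 + F²/3 + p²/3 (K(p, F) = (p + p² + F²)/3 = (p + F² + p²)/3 = p/3 + F²/3 + p²/3)
1/(K(21, n(1)) + (416 - 1*320)) = 1/(((⅓)*21 + (⅓)*0² + (⅓)*21²) + (416 - 1*320)) = 1/((7 + (⅓)*0 + (⅓)*441) + (416 - 320)) = 1/((7 + 0 + 147) + 96) = 1/(154 + 96) = 1/250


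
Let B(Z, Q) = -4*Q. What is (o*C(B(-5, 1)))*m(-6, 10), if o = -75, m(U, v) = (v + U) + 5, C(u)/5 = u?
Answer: 13500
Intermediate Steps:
C(u) = 5*u
m(U, v) = 5 + U + v (m(U, v) = (U + v) + 5 = 5 + U + v)
(o*C(B(-5, 1)))*m(-6, 10) = (-375*(-4*1))*(5 - 6 + 10) = -375*(-4)*9 = -75*(-20)*9 = 1500*9 = 13500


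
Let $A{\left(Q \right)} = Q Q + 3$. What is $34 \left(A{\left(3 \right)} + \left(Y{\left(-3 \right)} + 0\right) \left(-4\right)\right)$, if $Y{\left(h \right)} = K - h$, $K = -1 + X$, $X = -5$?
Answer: $816$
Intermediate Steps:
$K = -6$ ($K = -1 - 5 = -6$)
$Y{\left(h \right)} = -6 - h$
$A{\left(Q \right)} = 3 + Q^{2}$ ($A{\left(Q \right)} = Q^{2} + 3 = 3 + Q^{2}$)
$34 \left(A{\left(3 \right)} + \left(Y{\left(-3 \right)} + 0\right) \left(-4\right)\right) = 34 \left(\left(3 + 3^{2}\right) + \left(\left(-6 - -3\right) + 0\right) \left(-4\right)\right) = 34 \left(\left(3 + 9\right) + \left(\left(-6 + 3\right) + 0\right) \left(-4\right)\right) = 34 \left(12 + \left(-3 + 0\right) \left(-4\right)\right) = 34 \left(12 - -12\right) = 34 \left(12 + 12\right) = 34 \cdot 24 = 816$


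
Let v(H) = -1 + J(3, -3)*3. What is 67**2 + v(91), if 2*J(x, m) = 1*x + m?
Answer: 4488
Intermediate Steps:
J(x, m) = m/2 + x/2 (J(x, m) = (1*x + m)/2 = (x + m)/2 = (m + x)/2 = m/2 + x/2)
v(H) = -1 (v(H) = -1 + ((1/2)*(-3) + (1/2)*3)*3 = -1 + (-3/2 + 3/2)*3 = -1 + 0*3 = -1 + 0 = -1)
67**2 + v(91) = 67**2 - 1 = 4489 - 1 = 4488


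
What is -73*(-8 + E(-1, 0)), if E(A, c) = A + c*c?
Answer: 657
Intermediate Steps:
E(A, c) = A + c²
-73*(-8 + E(-1, 0)) = -73*(-8 + (-1 + 0²)) = -73*(-8 + (-1 + 0)) = -73*(-8 - 1) = -73*(-9) = 657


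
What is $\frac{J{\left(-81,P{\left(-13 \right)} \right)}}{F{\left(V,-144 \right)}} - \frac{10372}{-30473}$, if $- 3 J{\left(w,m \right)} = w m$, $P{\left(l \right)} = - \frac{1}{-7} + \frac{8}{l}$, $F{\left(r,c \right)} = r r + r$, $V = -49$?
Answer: $\frac{728186917}{2174065712} \approx 0.33494$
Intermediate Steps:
$F{\left(r,c \right)} = r + r^{2}$ ($F{\left(r,c \right)} = r^{2} + r = r + r^{2}$)
$P{\left(l \right)} = \frac{1}{7} + \frac{8}{l}$ ($P{\left(l \right)} = \left(-1\right) \left(- \frac{1}{7}\right) + \frac{8}{l} = \frac{1}{7} + \frac{8}{l}$)
$J{\left(w,m \right)} = - \frac{m w}{3}$ ($J{\left(w,m \right)} = - \frac{w m}{3} = - \frac{m w}{3}$)
$\frac{J{\left(-81,P{\left(-13 \right)} \right)}}{F{\left(V,-144 \right)}} - \frac{10372}{-30473} = \frac{\left(- \frac{1}{3}\right) \frac{56 - 13}{7 \left(-13\right)} \left(-81\right)}{\left(-49\right) \left(1 - 49\right)} - \frac{10372}{-30473} = \frac{\left(- \frac{1}{3}\right) \frac{1}{7} \left(- \frac{1}{13}\right) 43 \left(-81\right)}{\left(-49\right) \left(-48\right)} - - \frac{10372}{30473} = \frac{\left(- \frac{1}{3}\right) \left(- \frac{43}{91}\right) \left(-81\right)}{2352} + \frac{10372}{30473} = \left(- \frac{1161}{91}\right) \frac{1}{2352} + \frac{10372}{30473} = - \frac{387}{71344} + \frac{10372}{30473} = \frac{728186917}{2174065712}$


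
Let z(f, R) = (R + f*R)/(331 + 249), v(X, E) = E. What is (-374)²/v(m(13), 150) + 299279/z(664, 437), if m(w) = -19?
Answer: 6668593798/4359075 ≈ 1529.8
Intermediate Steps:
z(f, R) = R/580 + R*f/580 (z(f, R) = (R + R*f)/580 = (R + R*f)*(1/580) = R/580 + R*f/580)
(-374)²/v(m(13), 150) + 299279/z(664, 437) = (-374)²/150 + 299279/(((1/580)*437*(1 + 664))) = 139876*(1/150) + 299279/(((1/580)*437*665)) = 69938/75 + 299279/(58121/116) = 69938/75 + 299279*(116/58121) = 69938/75 + 34716364/58121 = 6668593798/4359075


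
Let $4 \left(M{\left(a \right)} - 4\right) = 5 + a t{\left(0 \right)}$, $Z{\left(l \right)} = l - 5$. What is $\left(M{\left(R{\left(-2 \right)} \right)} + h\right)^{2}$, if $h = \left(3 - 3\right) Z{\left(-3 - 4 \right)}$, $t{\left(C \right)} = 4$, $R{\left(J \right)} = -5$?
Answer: $\frac{1}{16} \approx 0.0625$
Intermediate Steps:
$Z{\left(l \right)} = -5 + l$
$M{\left(a \right)} = \frac{21}{4} + a$ ($M{\left(a \right)} = 4 + \frac{5 + a 4}{4} = 4 + \frac{5 + 4 a}{4} = 4 + \left(\frac{5}{4} + a\right) = \frac{21}{4} + a$)
$h = 0$ ($h = \left(3 - 3\right) \left(-5 - 7\right) = 0 \left(-5 - 7\right) = 0 \left(-12\right) = 0$)
$\left(M{\left(R{\left(-2 \right)} \right)} + h\right)^{2} = \left(\left(\frac{21}{4} - 5\right) + 0\right)^{2} = \left(\frac{1}{4} + 0\right)^{2} = \left(\frac{1}{4}\right)^{2} = \frac{1}{16}$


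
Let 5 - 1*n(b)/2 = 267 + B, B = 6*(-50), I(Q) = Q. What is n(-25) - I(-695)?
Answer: 771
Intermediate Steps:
B = -300
n(b) = 76 (n(b) = 10 - 2*(267 - 300) = 10 - 2*(-33) = 10 + 66 = 76)
n(-25) - I(-695) = 76 - 1*(-695) = 76 + 695 = 771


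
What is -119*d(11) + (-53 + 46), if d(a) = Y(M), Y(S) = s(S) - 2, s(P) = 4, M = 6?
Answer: -245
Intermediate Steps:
Y(S) = 2 (Y(S) = 4 - 2 = 2)
d(a) = 2
-119*d(11) + (-53 + 46) = -119*2 + (-53 + 46) = -238 - 7 = -245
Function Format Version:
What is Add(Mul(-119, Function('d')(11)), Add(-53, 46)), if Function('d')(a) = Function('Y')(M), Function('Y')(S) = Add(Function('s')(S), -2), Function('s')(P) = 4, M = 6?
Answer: -245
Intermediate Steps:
Function('Y')(S) = 2 (Function('Y')(S) = Add(4, -2) = 2)
Function('d')(a) = 2
Add(Mul(-119, Function('d')(11)), Add(-53, 46)) = Add(Mul(-119, 2), Add(-53, 46)) = Add(-238, -7) = -245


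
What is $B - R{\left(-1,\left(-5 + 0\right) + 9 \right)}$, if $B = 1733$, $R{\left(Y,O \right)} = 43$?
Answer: $1690$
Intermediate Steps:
$B - R{\left(-1,\left(-5 + 0\right) + 9 \right)} = 1733 - 43 = 1690$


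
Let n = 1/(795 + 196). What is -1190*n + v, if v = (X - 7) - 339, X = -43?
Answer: -386689/991 ≈ -390.20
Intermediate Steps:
v = -389 (v = (-43 - 7) - 339 = -50 - 339 = -389)
n = 1/991 ≈ 0.0010091
-1190*n + v = -1190*1/991 - 389 = -1190/991 - 389 = -386689/991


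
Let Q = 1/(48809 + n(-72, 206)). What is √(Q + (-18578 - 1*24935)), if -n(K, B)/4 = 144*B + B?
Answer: 2*I*√54330225656826/70671 ≈ 208.6*I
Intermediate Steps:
n(K, B) = -580*B (n(K, B) = -4*(144*B + B) = -580*B)
Q = -1/70671 (Q = 1/(48809 - 580*206) = 1/(48809 - 119480) = 1/(-70671) = -1/70671 ≈ -1.4150e-5)
√(Q + (-18578 - 1*24935)) = √(-1/70671 + (-18578 - 1*24935)) = √(-1/70671 + (-18578 - 24935)) = √(-1/70671 - 43513) = √(-3075107224/70671) = 2*I*√54330225656826/70671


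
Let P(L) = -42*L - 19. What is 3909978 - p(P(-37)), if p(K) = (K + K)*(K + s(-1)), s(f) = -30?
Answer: -710372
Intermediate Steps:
P(L) = -19 - 42*L
p(K) = 2*K*(-30 + K) (p(K) = (K + K)*(K - 30) = (2*K)*(-30 + K) = 2*K*(-30 + K))
3909978 - p(P(-37)) = 3909978 - 2*(-19 - 42*(-37))*(-30 + (-19 - 42*(-37))) = 3909978 - 2*(-19 + 1554)*(-30 + (-19 + 1554)) = 3909978 - 2*1535*(-30 + 1535) = 3909978 - 2*1535*1505 = 3909978 - 1*4620350 = 3909978 - 4620350 = -710372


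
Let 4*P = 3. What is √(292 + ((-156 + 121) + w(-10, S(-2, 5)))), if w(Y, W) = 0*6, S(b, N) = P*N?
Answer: √257 ≈ 16.031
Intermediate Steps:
P = ¾ (P = (¼)*3 = ¾ ≈ 0.75000)
S(b, N) = 3*N/4
w(Y, W) = 0
√(292 + ((-156 + 121) + w(-10, S(-2, 5)))) = √(292 + ((-156 + 121) + 0)) = √(292 + (-35 + 0)) = √(292 - 35) = √257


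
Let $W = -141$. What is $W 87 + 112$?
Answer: $-12155$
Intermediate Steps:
$W 87 + 112 = \left(-141\right) 87 + 112 = -12267 + 112 = -12155$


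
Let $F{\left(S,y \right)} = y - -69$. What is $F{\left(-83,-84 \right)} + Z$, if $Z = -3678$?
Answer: $-3693$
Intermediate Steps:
$F{\left(S,y \right)} = 69 + y$ ($F{\left(S,y \right)} = y + 69 = 69 + y$)
$F{\left(-83,-84 \right)} + Z = \left(69 - 84\right) - 3678 = -15 - 3678 = -3693$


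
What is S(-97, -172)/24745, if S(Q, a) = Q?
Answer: -97/24745 ≈ -0.0039200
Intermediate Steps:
S(-97, -172)/24745 = -97/24745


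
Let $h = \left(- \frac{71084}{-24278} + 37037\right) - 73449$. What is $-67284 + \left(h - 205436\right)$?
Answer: $- \frac{3752517806}{12139} \approx -3.0913 \cdot 10^{5}$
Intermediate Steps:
$h = - \frac{441969726}{12139}$ ($h = \left(\left(-71084\right) \left(- \frac{1}{24278}\right) + 37037\right) - 73449 = \left(\frac{35542}{12139} + 37037\right) - 73449 = \frac{449627685}{12139} - 73449 = - \frac{441969726}{12139} \approx -36409.0$)
$-67284 + \left(h - 205436\right) = -67284 - \frac{2935757330}{12139} = - \frac{3752517806}{12139}$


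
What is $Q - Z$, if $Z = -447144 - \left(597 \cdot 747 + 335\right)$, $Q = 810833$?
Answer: $1704271$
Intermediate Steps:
$Z = -893438$ ($Z = -447144 - \left(445959 + 335\right) = -447144 - 446294 = -893438$)
$Q - Z = 810833 - -893438 = 810833 + 893438 = 1704271$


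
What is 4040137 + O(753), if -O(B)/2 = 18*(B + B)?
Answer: 3985921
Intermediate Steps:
O(B) = -72*B (O(B) = -36*(B + B) = -36*2*B = -72*B)
4040137 + O(753) = 4040137 - 72*753 = 4040137 - 54216 = 3985921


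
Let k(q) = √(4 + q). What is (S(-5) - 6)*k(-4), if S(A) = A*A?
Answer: 0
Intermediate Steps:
S(A) = A²
(S(-5) - 6)*k(-4) = ((-5)² - 6)*√(4 - 4) = (25 - 6)*√0 = 19*0 = 0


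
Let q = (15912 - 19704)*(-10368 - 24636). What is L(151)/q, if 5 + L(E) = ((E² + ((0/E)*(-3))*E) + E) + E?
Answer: 11549/66367584 ≈ 0.00017402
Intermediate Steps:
q = 132735168 (q = -3792*(-35004) = 132735168)
L(E) = -5 + E² + 2*E (L(E) = -5 + (((E² + ((0/E)*(-3))*E) + E) + E) = -5 + (((E² + (0*(-3))*E) + E) + E) = -5 + (((E² + 0*E) + E) + E) = -5 + (((E² + 0) + E) + E) = -5 + ((E² + E) + E) = -5 + ((E + E²) + E) = -5 + (E² + 2*E) = -5 + E² + 2*E)
L(151)/q = (-5 + 151² + 2*151)/132735168 = (-5 + 22801 + 302)*(1/132735168) = 23098*(1/132735168) = 11549/66367584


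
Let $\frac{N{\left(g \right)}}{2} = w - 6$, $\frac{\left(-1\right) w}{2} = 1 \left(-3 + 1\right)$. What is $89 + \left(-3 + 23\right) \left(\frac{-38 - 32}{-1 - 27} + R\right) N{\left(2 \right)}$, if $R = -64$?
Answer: $5009$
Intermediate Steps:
$w = 4$ ($w = - 2 \cdot 1 \left(-3 + 1\right) = - 2 \cdot 1 \left(-2\right) = \left(-2\right) \left(-2\right) = 4$)
$N{\left(g \right)} = -4$ ($N{\left(g \right)} = 2 \left(4 - 6\right) = 2 \left(-2\right) = -4$)
$89 + \left(-3 + 23\right) \left(\frac{-38 - 32}{-1 - 27} + R\right) N{\left(2 \right)} = 89 + \left(-3 + 23\right) \left(\frac{-38 - 32}{-1 - 27} - 64\right) \left(-4\right) = 89 + 20 \left(- \frac{70}{-28} - 64\right) \left(-4\right) = 89 + 20 \left(\left(-70\right) \left(- \frac{1}{28}\right) - 64\right) \left(-4\right) = 89 + 20 \left(\frac{5}{2} - 64\right) \left(-4\right) = 89 + 20 \left(- \frac{123}{2}\right) \left(-4\right) = 89 - -4920 = 89 + 4920 = 5009$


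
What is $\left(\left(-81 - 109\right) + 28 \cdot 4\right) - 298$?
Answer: $-376$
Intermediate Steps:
$\left(\left(-81 - 109\right) + 28 \cdot 4\right) - 298 = \left(\left(-81 - 109\right) + 112\right) - 298 = \left(-190 + 112\right) - 298 = -78 - 298 = -376$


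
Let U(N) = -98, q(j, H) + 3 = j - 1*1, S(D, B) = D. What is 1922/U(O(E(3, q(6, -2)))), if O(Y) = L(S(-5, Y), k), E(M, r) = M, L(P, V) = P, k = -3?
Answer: -961/49 ≈ -19.612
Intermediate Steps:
q(j, H) = -4 + j (q(j, H) = -3 + (j - 1*1) = -3 + (j - 1) = -3 + (-1 + j) = -4 + j)
O(Y) = -5
1922/U(O(E(3, q(6, -2)))) = 1922/(-98) = 1922*(-1/98) = -961/49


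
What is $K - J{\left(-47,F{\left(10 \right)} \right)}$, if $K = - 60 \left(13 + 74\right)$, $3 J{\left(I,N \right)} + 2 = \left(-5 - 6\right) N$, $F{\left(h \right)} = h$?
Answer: $- \frac{15548}{3} \approx -5182.7$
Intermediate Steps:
$J{\left(I,N \right)} = - \frac{2}{3} - \frac{11 N}{3}$ ($J{\left(I,N \right)} = - \frac{2}{3} + \frac{\left(-5 - 6\right) N}{3} = - \frac{2}{3} + \frac{\left(-11\right) N}{3} = - \frac{2}{3} - \frac{11 N}{3}$)
$K = -5220$ ($K = \left(-60\right) 87 = -5220$)
$K - J{\left(-47,F{\left(10 \right)} \right)} = -5220 - \left(- \frac{2}{3} - \frac{110}{3}\right) = -5220 - - \frac{112}{3} = -5220 + \frac{112}{3} = - \frac{15548}{3}$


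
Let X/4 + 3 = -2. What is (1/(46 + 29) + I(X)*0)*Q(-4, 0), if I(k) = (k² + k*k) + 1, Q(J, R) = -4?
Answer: -4/75 ≈ -0.053333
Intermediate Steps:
X = -20 (X = -12 + 4*(-2) = -12 - 8 = -20)
I(k) = 1 + 2*k² (I(k) = (k² + k²) + 1 = 2*k² + 1 = 1 + 2*k²)
(1/(46 + 29) + I(X)*0)*Q(-4, 0) = (1/(46 + 29) + (1 + 2*(-20)²)*0)*(-4) = (1/75 + (1 + 2*400)*0)*(-4) = (1/75 + (1 + 800)*0)*(-4) = (1/75 + 801*0)*(-4) = (1/75 + 0)*(-4) = (1/75)*(-4) = -4/75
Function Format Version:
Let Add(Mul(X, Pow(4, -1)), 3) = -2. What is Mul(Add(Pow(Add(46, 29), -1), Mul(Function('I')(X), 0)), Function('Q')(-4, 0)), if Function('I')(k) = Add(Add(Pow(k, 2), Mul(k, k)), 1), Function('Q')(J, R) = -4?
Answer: Rational(-4, 75) ≈ -0.053333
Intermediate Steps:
X = -20 (X = Add(-12, Mul(4, -2)) = Add(-12, -8) = -20)
Function('I')(k) = Add(1, Mul(2, Pow(k, 2))) (Function('I')(k) = Add(Add(Pow(k, 2), Pow(k, 2)), 1) = Add(Mul(2, Pow(k, 2)), 1) = Add(1, Mul(2, Pow(k, 2))))
Mul(Add(Pow(Add(46, 29), -1), Mul(Function('I')(X), 0)), Function('Q')(-4, 0)) = Mul(Add(Pow(Add(46, 29), -1), Mul(Add(1, Mul(2, Pow(-20, 2))), 0)), -4) = Mul(Add(Pow(75, -1), Mul(Add(1, Mul(2, 400)), 0)), -4) = Mul(Add(Rational(1, 75), Mul(Add(1, 800), 0)), -4) = Mul(Add(Rational(1, 75), Mul(801, 0)), -4) = Mul(Add(Rational(1, 75), 0), -4) = Mul(Rational(1, 75), -4) = Rational(-4, 75)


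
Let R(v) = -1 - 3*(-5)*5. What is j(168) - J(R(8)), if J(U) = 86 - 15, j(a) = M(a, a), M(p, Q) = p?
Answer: 97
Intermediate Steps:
R(v) = 74 (R(v) = -1 + 15*5 = -1 + 75 = 74)
j(a) = a
J(U) = 71
j(168) - J(R(8)) = 168 - 1*71 = 168 - 71 = 97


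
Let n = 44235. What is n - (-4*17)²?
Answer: 39611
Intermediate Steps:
n - (-4*17)² = 44235 - (-4*17)² = 44235 - 1*(-68)² = 44235 - 1*4624 = 44235 - 4624 = 39611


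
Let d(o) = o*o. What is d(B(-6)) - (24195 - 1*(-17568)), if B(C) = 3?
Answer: -41754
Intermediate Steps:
d(o) = o²
d(B(-6)) - (24195 - 1*(-17568)) = 3² - (24195 - 1*(-17568)) = 9 - (24195 + 17568) = 9 - 1*41763 = 9 - 41763 = -41754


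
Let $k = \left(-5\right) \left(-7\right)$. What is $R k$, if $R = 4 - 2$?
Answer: $70$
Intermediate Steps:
$k = 35$
$R = 2$
$R k = 2 \cdot 35 = 70$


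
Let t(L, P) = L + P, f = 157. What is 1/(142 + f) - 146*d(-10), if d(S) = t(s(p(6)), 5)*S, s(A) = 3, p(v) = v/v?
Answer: 3492321/299 ≈ 11680.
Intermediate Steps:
p(v) = 1
d(S) = 8*S (d(S) = (3 + 5)*S = 8*S)
1/(142 + f) - 146*d(-10) = 1/(142 + 157) - 1168*(-10) = 1/299 - 146*(-80) = 1/299 + 11680 = 3492321/299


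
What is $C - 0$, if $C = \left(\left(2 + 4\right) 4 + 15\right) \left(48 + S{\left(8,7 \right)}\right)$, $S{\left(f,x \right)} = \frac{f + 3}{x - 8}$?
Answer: $1443$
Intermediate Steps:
$S{\left(f,x \right)} = \frac{3 + f}{-8 + x}$
$C = 1443$ ($C = \left(\left(2 + 4\right) 4 + 15\right) \left(48 + \frac{3 + 8}{-8 + 7}\right) = \left(6 \cdot 4 + 15\right) \left(48 + \frac{1}{-1} \cdot 11\right) = \left(24 + 15\right) \left(48 - 11\right) = 39 \left(48 - 11\right) = 39 \cdot 37 = 1443$)
$C - 0 = 1443 - 0 = 1443 + 0 = 1443$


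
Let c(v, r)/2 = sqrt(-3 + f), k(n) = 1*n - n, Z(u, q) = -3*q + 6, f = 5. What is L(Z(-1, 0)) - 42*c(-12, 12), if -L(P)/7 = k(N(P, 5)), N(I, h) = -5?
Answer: -84*sqrt(2) ≈ -118.79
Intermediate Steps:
Z(u, q) = 6 - 3*q
k(n) = 0 (k(n) = n - n = 0)
c(v, r) = 2*sqrt(2) (c(v, r) = 2*sqrt(-3 + 5) = 2*sqrt(2))
L(P) = 0 (L(P) = -7*0 = 0)
L(Z(-1, 0)) - 42*c(-12, 12) = 0 - 84*sqrt(2) = -84*sqrt(2)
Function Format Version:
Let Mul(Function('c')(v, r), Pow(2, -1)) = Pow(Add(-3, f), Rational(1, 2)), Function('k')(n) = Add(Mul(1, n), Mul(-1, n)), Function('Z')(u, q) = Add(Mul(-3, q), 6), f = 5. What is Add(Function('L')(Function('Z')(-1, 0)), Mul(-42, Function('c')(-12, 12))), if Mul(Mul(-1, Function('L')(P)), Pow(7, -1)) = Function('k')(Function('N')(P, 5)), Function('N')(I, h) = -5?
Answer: Mul(-84, Pow(2, Rational(1, 2))) ≈ -118.79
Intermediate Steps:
Function('Z')(u, q) = Add(6, Mul(-3, q))
Function('k')(n) = 0 (Function('k')(n) = Add(n, Mul(-1, n)) = 0)
Function('c')(v, r) = Mul(2, Pow(2, Rational(1, 2))) (Function('c')(v, r) = Mul(2, Pow(Add(-3, 5), Rational(1, 2))) = Mul(2, Pow(2, Rational(1, 2))))
Function('L')(P) = 0 (Function('L')(P) = Mul(-7, 0) = 0)
Add(Function('L')(Function('Z')(-1, 0)), Mul(-42, Function('c')(-12, 12))) = Add(0, Mul(-42, Mul(2, Pow(2, Rational(1, 2))))) = Add(0, Mul(-84, Pow(2, Rational(1, 2)))) = Mul(-84, Pow(2, Rational(1, 2)))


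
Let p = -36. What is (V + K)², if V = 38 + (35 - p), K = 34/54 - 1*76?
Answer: 824464/729 ≈ 1131.0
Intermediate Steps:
K = -2035/27 (K = 34*(1/54) - 76 = 17/27 - 76 = -2035/27 ≈ -75.370)
V = 109 (V = 38 + (35 - 1*(-36)) = 38 + (35 + 36) = 38 + 71 = 109)
(V + K)² = (109 - 2035/27)² = (908/27)² = 824464/729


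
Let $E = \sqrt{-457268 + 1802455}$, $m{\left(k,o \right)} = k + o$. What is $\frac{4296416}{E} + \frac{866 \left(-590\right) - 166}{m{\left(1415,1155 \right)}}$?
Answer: $- \frac{255553}{1285} + \frac{4296416 \sqrt{1345187}}{1345187} \approx 3505.5$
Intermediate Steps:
$E = \sqrt{1345187} \approx 1159.8$
$\frac{4296416}{E} + \frac{866 \left(-590\right) - 166}{m{\left(1415,1155 \right)}} = \frac{4296416}{\sqrt{1345187}} + \frac{866 \left(-590\right) - 166}{1415 + 1155} = 4296416 \frac{\sqrt{1345187}}{1345187} + \frac{-510940 - 166}{2570} = \frac{4296416 \sqrt{1345187}}{1345187} - \frac{255553}{1285} = - \frac{255553}{1285} + \frac{4296416 \sqrt{1345187}}{1345187}$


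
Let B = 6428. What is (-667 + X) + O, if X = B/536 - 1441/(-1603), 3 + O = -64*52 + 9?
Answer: -854076063/214802 ≈ -3976.1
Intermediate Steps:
O = -3322 (O = -3 + (-64*52 + 9) = -3 + (-3328 + 9) = -3 - 3319 = -3322)
X = 2769115/214802 (X = 6428/536 - 1441/(-1603) = 6428*(1/536) - 1441*(-1/1603) = 1607/134 + 1441/1603 = 2769115/214802 ≈ 12.891)
(-667 + X) + O = (-667 + 2769115/214802) - 3322 = -140503819/214802 - 3322 = -854076063/214802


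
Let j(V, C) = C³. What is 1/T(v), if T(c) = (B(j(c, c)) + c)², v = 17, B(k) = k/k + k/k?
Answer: 1/361 ≈ 0.0027701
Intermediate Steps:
B(k) = 2 (B(k) = 1 + 1 = 2)
T(c) = (2 + c)²
1/T(v) = 1/((2 + 17)²) = 1/(19²) = 1/361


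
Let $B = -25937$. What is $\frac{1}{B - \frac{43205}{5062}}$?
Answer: $- \frac{5062}{131336299} \approx -3.8542 \cdot 10^{-5}$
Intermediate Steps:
$\frac{1}{B - \frac{43205}{5062}} = \frac{1}{-25937 - \frac{43205}{5062}} = \frac{1}{- \frac{131336299}{5062}} = - \frac{5062}{131336299}$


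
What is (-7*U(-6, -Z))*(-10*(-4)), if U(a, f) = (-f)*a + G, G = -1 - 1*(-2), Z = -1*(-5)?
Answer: 8120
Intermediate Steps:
Z = 5
G = 1 (G = -1 + 2 = 1)
U(a, f) = 1 - a*f (U(a, f) = (-f)*a + 1 = -a*f + 1 = 1 - a*f)
(-7*U(-6, -Z))*(-10*(-4)) = (-7*(1 - 1*(-6)*(-1*5)))*(-10*(-4)) = -7*(1 - 1*(-6)*(-5))*40 = -7*(1 - 30)*40 = -7*(-29)*40 = 203*40 = 8120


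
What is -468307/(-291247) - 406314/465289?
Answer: 9050942015/12319456853 ≈ 0.73469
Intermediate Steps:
-468307/(-291247) - 406314/465289 = -468307*(-1/291247) - 406314*1/465289 = 468307/291247 - 406314/465289 = 9050942015/12319456853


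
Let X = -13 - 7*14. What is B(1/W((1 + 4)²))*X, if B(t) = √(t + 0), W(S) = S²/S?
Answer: -111/5 ≈ -22.200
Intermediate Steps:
W(S) = S
X = -111 (X = -13 - 98 = -111)
B(t) = √t
B(1/W((1 + 4)²))*X = √(1/((1 + 4)²))*(-111) = √(1/(5²))*(-111) = √(1/25)*(-111) = (⅕)*(-111) = -111/5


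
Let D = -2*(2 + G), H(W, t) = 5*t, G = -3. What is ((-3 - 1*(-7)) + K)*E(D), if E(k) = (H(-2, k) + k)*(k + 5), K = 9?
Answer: 1092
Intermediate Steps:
D = 2 (D = -2*(2 - 3) = -2*(-1) = 2)
E(k) = 6*k*(5 + k) (E(k) = (5*k + k)*(k + 5) = (6*k)*(5 + k) = 6*k*(5 + k))
((-3 - 1*(-7)) + K)*E(D) = ((-3 - 1*(-7)) + 9)*(6*2*(5 + 2)) = ((-3 + 7) + 9)*(6*2*7) = (4 + 9)*84 = 13*84 = 1092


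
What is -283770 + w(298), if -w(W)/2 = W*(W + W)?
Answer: -638986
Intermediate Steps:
w(W) = -4*W**2 (w(W) = -2*W*(W + W) = -2*W*2*W = -4*W**2)
-283770 + w(298) = -283770 - 4*298**2 = -283770 - 4*88804 = -283770 - 355216 = -638986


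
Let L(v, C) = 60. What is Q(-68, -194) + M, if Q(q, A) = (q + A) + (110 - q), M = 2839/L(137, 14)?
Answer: -2201/60 ≈ -36.683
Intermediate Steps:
M = 2839/60 ≈ 47.317
Q(q, A) = 110 + A (Q(q, A) = (A + q) + (110 - q) = 110 + A)
Q(-68, -194) + M = (110 - 194) + 2839/60 = -84 + 2839/60 = -2201/60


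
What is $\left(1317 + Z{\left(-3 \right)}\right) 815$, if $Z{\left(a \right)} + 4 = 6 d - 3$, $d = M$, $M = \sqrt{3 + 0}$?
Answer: $1067650 + 4890 \sqrt{3} \approx 1.0761 \cdot 10^{6}$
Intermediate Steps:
$M = \sqrt{3} \approx 1.732$
$d = \sqrt{3} \approx 1.732$
$Z{\left(a \right)} = -7 + 6 \sqrt{3}$ ($Z{\left(a \right)} = -4 - \left(3 - 6 \sqrt{3}\right) = -7 + 6 \sqrt{3}$)
$\left(1317 + Z{\left(-3 \right)}\right) 815 = \left(1317 - \left(7 - 6 \sqrt{3}\right)\right) 815 = \left(1310 + 6 \sqrt{3}\right) 815 = 1067650 + 4890 \sqrt{3}$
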